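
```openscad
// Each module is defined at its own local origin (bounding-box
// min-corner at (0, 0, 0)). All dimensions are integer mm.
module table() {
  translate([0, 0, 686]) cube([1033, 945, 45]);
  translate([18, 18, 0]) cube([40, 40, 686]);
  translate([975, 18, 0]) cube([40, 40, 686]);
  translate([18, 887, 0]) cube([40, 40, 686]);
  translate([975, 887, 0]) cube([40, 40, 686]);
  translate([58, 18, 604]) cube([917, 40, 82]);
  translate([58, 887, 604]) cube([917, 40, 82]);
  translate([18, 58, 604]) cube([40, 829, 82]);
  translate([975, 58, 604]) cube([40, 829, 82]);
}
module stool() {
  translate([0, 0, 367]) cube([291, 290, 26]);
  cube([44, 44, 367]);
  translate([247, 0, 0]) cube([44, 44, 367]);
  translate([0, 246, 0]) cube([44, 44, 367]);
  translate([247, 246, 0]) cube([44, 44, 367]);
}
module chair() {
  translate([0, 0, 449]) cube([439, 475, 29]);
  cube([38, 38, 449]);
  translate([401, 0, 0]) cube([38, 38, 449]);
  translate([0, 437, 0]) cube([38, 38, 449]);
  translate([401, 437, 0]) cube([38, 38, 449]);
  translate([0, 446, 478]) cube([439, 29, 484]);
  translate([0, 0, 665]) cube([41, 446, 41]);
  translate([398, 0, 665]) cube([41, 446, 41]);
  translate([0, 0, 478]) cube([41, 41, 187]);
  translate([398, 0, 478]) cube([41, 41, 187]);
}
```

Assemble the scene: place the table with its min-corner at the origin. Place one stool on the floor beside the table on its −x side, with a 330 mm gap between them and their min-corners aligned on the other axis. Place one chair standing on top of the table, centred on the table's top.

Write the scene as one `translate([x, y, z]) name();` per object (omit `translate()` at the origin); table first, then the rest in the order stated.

table();
translate([-621, 0, 0]) stool();
translate([297, 235, 731]) chair();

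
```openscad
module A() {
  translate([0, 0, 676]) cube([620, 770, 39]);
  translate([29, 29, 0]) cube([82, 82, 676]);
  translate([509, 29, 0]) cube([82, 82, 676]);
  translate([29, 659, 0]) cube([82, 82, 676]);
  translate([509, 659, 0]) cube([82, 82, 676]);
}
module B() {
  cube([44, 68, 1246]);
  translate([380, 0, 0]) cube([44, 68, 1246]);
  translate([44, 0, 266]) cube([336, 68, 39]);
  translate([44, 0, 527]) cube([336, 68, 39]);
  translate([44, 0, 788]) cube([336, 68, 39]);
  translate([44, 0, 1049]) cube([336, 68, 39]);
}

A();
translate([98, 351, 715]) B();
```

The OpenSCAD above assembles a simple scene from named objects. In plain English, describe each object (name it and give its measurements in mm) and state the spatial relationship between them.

A is a rectangular dining table. The top is 620×770×39 mm with its upper surface at z = 715 mm. It stands on four 82×82 mm square legs, each inset 29 mm from the nearest pair of top edges, running from the floor to the underside of the top.

B is a wooden ladder with two side rails of 44×68 mm section and 1246 mm height, set 424 mm apart overall. Between them run 4 rectangular rungs (68 mm deep, 39 mm thick), front faces flush with the rails' −y face. The bottom of the first rung is 266 mm above the floor and each subsequent rung is 261 mm higher than the one below.

The ladder is on top of the table, centred.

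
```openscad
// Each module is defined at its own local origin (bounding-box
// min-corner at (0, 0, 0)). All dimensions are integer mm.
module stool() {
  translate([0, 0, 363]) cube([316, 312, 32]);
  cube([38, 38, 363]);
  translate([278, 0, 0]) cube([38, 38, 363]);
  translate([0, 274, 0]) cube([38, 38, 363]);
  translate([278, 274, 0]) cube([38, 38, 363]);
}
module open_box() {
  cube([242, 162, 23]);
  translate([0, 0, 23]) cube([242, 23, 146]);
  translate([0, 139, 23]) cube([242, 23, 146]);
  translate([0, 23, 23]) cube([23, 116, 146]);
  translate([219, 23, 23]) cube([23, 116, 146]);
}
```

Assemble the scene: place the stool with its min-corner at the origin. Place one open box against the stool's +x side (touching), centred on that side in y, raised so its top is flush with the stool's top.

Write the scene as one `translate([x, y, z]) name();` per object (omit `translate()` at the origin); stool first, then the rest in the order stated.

stool();
translate([316, 75, 226]) open_box();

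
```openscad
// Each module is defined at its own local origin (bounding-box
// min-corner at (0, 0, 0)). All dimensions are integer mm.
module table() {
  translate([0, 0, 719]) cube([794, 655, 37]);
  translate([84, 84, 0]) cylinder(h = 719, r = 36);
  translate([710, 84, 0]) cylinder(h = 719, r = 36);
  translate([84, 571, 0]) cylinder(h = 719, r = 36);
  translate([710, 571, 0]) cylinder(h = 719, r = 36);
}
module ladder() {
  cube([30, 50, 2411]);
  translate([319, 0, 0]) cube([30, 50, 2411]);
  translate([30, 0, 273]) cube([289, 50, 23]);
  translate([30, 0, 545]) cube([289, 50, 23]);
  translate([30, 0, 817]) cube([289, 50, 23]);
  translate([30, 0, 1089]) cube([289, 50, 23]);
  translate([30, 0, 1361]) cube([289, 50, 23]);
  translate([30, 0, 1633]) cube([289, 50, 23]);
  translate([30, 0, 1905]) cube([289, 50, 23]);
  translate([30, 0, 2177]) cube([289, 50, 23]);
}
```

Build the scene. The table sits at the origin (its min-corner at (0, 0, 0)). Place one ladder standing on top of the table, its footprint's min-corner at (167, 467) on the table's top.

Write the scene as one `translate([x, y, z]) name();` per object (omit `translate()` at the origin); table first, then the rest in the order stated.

table();
translate([167, 467, 756]) ladder();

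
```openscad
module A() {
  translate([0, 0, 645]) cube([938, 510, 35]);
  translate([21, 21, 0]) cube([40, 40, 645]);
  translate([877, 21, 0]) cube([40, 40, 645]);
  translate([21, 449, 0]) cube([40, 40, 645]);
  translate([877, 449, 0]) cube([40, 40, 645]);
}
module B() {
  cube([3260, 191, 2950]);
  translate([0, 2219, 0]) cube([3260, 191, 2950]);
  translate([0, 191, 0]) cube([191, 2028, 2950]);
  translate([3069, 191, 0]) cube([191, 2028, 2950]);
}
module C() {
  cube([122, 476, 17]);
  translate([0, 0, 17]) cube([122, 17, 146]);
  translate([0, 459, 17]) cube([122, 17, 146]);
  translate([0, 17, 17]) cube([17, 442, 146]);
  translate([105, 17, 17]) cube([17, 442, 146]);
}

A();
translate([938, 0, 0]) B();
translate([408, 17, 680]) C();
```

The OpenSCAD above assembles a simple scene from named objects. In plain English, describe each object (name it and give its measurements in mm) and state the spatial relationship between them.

A is a table with a 938×510 mm rectangular top, 35 mm thick, top surface at z = 680 mm, supported by four 40×40 mm square legs, each inset 21 mm from the nearest pair of top edges, running from the floor.

B is the wall frame of a small rectangular building: four walls, each 2950 mm tall and 191 mm thick, enclosing a footprint 3260 mm (x) by 2410 mm (y) outside-to-outside, with no floor or roof. The front and back walls (the −y and +y sides) span the full width; the two side walls fit between them.

C is an open storage box with external size 122×476×163 mm and wall thickness 17 mm (the base is also 17 mm thick). The base covers the whole footprint; the four walls stand on the base, with the y-facing walls full-width and the x-facing walls fitting between their inner faces.

The house frame is against the table's +x side, with their −y faces flush. The open box is on top of the table, centred.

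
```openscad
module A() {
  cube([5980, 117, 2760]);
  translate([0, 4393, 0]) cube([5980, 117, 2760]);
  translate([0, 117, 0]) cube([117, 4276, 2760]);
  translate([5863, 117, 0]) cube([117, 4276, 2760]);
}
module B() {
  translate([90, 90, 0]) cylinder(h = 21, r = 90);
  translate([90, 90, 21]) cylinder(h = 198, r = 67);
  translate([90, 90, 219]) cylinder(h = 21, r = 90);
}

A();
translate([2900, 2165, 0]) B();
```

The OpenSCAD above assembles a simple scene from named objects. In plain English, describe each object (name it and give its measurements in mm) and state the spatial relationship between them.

A is the wall frame of a small rectangular building: four walls, each 2760 mm tall and 117 mm thick, enclosing a footprint 5980 mm (x) by 4510 mm (y) outside-to-outside, with no floor or roof. The front and back walls (the −y and +y sides) span the full width; the two side walls fit between them.

B is a spool: two coaxial disc flanges of radius 90 mm and thickness 21 mm, joined by a core cylinder of radius 67 mm and height 198 mm. The lower flange rests on z = 0 and the three cylinders share a vertical axis.

The spool sits inside the house frame, centred.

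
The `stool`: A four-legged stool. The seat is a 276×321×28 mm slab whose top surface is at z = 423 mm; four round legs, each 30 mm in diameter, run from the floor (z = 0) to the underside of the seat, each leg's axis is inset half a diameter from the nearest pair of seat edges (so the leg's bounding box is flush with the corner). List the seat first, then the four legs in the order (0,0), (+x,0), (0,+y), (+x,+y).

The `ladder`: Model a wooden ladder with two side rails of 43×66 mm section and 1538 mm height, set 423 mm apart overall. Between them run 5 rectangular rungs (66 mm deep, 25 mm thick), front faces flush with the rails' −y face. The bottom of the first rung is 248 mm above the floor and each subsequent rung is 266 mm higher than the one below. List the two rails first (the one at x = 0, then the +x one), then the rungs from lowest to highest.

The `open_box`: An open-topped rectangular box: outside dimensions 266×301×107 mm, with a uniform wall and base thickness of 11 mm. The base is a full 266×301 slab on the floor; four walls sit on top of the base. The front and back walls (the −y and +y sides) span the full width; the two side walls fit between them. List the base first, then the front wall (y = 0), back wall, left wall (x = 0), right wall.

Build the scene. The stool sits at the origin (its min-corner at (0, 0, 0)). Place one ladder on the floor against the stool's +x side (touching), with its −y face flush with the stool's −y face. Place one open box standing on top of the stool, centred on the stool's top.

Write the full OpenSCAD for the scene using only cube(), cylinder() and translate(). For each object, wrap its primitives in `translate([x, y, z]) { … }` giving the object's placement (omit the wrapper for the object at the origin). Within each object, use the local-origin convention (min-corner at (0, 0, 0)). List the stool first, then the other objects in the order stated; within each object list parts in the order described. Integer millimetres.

translate([0, 0, 395]) cube([276, 321, 28]);
translate([15, 15, 0]) cylinder(h = 395, r = 15);
translate([261, 15, 0]) cylinder(h = 395, r = 15);
translate([15, 306, 0]) cylinder(h = 395, r = 15);
translate([261, 306, 0]) cylinder(h = 395, r = 15);
translate([276, 0, 0]) {
  cube([43, 66, 1538]);
  translate([380, 0, 0]) cube([43, 66, 1538]);
  translate([43, 0, 248]) cube([337, 66, 25]);
  translate([43, 0, 514]) cube([337, 66, 25]);
  translate([43, 0, 780]) cube([337, 66, 25]);
  translate([43, 0, 1046]) cube([337, 66, 25]);
  translate([43, 0, 1312]) cube([337, 66, 25]);
}
translate([5, 10, 423]) {
  cube([266, 301, 11]);
  translate([0, 0, 11]) cube([266, 11, 96]);
  translate([0, 290, 11]) cube([266, 11, 96]);
  translate([0, 11, 11]) cube([11, 279, 96]);
  translate([255, 11, 11]) cube([11, 279, 96]);
}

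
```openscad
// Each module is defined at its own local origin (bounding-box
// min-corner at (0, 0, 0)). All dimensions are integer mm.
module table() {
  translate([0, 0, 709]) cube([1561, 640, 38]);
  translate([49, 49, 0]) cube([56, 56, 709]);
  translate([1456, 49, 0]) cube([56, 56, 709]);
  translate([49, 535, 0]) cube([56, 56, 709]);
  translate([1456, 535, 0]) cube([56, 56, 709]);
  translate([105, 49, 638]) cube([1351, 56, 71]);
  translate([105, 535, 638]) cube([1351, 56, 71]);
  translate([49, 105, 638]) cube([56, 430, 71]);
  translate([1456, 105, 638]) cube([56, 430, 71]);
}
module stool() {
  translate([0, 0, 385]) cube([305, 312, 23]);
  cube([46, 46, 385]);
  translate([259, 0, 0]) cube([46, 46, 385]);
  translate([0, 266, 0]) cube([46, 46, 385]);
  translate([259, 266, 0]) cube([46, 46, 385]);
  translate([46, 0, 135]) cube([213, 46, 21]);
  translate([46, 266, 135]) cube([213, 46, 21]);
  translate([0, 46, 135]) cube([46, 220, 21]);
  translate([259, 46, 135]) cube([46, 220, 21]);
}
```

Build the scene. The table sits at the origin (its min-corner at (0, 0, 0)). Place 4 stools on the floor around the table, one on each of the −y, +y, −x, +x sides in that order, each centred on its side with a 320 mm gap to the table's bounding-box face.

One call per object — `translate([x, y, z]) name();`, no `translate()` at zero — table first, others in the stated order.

table();
translate([628, -632, 0]) stool();
translate([628, 960, 0]) stool();
translate([-625, 164, 0]) stool();
translate([1881, 164, 0]) stool();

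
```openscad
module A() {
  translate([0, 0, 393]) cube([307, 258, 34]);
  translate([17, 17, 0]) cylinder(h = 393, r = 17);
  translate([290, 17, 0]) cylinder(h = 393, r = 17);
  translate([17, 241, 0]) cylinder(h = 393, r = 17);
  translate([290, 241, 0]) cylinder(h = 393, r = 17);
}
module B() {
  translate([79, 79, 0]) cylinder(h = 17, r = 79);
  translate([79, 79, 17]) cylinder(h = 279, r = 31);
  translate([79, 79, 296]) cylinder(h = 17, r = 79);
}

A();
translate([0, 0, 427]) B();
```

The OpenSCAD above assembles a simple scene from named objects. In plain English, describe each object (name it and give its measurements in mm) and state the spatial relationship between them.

A is a simple wooden stool: a rectangular seat 307 mm (x) by 258 mm (y), 34 mm thick, top face at z = 427 mm, on four round legs, each 34 mm in diameter. The legs rest on z = 0, each leg's axis is inset half a diameter from the nearest pair of seat edges (so the leg's bounding box is flush with the corner).

B is a spool: two coaxial disc flanges of radius 79 mm and thickness 17 mm, joined by a core cylinder of radius 31 mm and height 279 mm. The lower flange rests on z = 0 and the three cylinders share a vertical axis.

The spool is on top of the stool.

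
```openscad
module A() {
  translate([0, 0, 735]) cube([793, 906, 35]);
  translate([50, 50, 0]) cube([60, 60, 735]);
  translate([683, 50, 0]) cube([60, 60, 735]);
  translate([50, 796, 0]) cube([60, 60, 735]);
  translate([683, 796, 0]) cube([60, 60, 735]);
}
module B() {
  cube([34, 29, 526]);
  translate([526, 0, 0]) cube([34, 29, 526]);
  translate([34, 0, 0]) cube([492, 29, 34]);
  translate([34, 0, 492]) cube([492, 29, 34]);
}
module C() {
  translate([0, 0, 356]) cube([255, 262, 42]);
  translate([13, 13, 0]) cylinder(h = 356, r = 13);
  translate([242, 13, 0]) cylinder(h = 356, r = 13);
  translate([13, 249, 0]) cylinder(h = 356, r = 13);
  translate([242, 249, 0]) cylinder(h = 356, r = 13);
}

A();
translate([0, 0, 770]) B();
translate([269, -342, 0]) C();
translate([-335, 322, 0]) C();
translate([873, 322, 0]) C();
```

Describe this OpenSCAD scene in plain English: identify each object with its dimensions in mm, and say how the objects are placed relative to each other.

A is a table: top 793 mm (x) × 906 mm (y), 35 mm thick, upper face at z = 770 mm, on four 60×60 mm square legs, each inset 50 mm from the nearest pair of top edges, running from z = 0 to the bottom of the top.

B is a rectangular picture frame lying in the x–z plane (depth along y). The opening is 492 mm wide (x) by 458 mm tall (z), surrounded by a border 34 mm wide on all four sides. The frame is 29 mm deep and is made of two full-height vertical stiles with two horizontal rails fitted between them.

C is a four-legged stool. The seat is a 255×262×42 mm slab whose top surface is at z = 398 mm; four round legs, each 26 mm in diameter, run from the floor (z = 0) to the underside of the seat, each leg's axis is inset half a diameter from the nearest pair of seat edges (so the leg's bounding box is flush with the corner).

The picture frame is on top of the table. Three stools sit around the table at the −y, −x, +x sides.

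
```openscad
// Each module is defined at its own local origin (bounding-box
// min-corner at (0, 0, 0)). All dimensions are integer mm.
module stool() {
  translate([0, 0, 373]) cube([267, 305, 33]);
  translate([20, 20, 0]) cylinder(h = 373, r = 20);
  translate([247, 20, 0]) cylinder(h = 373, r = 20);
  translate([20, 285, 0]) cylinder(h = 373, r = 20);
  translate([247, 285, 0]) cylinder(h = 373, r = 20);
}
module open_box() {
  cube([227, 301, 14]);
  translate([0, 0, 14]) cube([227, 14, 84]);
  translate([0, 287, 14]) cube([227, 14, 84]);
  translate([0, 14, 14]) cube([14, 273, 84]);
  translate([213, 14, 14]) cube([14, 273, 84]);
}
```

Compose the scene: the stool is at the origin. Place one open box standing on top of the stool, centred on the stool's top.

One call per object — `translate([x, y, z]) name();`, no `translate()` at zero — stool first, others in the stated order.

stool();
translate([20, 2, 406]) open_box();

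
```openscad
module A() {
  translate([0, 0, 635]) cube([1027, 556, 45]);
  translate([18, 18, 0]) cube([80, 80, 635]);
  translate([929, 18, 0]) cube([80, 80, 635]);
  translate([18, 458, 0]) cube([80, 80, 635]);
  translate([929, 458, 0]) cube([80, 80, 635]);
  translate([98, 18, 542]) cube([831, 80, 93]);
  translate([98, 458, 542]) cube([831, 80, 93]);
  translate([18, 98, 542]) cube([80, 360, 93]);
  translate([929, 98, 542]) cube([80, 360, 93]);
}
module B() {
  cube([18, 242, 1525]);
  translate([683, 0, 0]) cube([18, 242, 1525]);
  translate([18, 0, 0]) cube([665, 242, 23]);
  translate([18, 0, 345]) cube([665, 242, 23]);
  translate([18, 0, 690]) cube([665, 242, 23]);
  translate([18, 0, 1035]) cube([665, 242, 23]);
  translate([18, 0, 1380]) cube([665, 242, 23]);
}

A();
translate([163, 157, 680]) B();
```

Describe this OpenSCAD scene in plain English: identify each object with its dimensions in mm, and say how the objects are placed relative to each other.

A is a table: top 1027 mm (x) × 556 mm (y), 45 mm thick, upper face at z = 680 mm, on four 80×80 mm square legs, each inset 18 mm from the nearest pair of top edges, running from z = 0 to the bottom of the top. Four apron rails, 80 mm thick and 93 mm tall, run between adjacent legs with their top edges flush with the underside of the top and their outer faces flush with the legs' outer faces.

B is an open bookshelf. Two side panels, each 18 mm thick, 242 mm deep and 1525 mm tall, stand 701 mm apart (outside-to-outside). Between them sit 5 shelves, each 23 mm thick and 242 mm deep, spanning the full gap between the sides. The bottom shelf rests on the floor (its underside at z = 0) and the clear gap between one shelf's top and the next shelf's underside is 322 mm.

The bookshelf is on top of the table, centred.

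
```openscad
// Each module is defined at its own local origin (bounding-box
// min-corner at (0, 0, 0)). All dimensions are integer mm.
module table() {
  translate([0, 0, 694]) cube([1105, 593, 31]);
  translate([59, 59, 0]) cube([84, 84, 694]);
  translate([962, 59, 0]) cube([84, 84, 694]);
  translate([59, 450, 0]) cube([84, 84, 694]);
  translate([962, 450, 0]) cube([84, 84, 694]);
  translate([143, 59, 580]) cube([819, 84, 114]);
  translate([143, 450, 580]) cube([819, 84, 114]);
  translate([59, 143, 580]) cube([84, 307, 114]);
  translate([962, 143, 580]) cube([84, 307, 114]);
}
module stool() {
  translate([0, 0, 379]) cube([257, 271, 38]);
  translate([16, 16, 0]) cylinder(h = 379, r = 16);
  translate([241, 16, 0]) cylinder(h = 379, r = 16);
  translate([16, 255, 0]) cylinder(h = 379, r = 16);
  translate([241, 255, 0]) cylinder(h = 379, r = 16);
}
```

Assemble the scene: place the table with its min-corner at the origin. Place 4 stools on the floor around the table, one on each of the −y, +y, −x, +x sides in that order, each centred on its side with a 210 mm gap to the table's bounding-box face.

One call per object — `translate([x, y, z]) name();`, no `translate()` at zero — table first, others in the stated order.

table();
translate([424, -481, 0]) stool();
translate([424, 803, 0]) stool();
translate([-467, 161, 0]) stool();
translate([1315, 161, 0]) stool();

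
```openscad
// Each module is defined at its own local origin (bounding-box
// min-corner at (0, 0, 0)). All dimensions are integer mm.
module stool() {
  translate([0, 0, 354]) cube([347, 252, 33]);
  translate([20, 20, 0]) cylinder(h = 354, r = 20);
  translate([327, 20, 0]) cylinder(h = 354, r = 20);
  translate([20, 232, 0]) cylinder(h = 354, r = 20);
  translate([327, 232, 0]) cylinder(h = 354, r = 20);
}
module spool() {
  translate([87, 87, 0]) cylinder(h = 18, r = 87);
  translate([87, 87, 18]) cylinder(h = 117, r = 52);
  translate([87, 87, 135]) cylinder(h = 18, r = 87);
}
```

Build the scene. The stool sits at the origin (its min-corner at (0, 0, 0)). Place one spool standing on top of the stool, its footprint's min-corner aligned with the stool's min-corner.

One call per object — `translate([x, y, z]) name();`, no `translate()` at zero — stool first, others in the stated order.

stool();
translate([0, 0, 387]) spool();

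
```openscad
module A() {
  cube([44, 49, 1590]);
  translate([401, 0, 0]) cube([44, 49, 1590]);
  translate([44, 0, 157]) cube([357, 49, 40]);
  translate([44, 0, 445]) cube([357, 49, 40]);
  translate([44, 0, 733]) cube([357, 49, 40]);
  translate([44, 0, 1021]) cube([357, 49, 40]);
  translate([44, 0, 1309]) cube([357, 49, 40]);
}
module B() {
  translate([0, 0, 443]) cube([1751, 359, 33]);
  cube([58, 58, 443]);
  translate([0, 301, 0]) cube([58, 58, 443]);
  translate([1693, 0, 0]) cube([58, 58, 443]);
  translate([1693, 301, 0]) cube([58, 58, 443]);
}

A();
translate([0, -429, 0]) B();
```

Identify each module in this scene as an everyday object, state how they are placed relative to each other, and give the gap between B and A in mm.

A is a ladder. B is a bench. The bench is on the floor beside the ladder on its −y side. The gap between the bench and the ladder is 70 mm.

The bench's nearest face is 70 mm from the ladder's −y face.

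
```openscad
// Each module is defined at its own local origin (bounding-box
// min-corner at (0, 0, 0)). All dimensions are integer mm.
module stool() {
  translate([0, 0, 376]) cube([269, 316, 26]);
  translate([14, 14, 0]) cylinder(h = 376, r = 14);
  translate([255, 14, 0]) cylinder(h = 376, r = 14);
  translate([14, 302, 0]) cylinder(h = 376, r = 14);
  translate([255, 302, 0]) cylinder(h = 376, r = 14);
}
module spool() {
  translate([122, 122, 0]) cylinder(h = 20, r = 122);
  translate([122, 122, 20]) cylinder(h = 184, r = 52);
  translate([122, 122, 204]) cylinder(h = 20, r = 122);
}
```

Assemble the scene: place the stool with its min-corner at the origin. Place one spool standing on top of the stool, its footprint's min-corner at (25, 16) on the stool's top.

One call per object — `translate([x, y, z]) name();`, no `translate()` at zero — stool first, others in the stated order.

stool();
translate([25, 16, 402]) spool();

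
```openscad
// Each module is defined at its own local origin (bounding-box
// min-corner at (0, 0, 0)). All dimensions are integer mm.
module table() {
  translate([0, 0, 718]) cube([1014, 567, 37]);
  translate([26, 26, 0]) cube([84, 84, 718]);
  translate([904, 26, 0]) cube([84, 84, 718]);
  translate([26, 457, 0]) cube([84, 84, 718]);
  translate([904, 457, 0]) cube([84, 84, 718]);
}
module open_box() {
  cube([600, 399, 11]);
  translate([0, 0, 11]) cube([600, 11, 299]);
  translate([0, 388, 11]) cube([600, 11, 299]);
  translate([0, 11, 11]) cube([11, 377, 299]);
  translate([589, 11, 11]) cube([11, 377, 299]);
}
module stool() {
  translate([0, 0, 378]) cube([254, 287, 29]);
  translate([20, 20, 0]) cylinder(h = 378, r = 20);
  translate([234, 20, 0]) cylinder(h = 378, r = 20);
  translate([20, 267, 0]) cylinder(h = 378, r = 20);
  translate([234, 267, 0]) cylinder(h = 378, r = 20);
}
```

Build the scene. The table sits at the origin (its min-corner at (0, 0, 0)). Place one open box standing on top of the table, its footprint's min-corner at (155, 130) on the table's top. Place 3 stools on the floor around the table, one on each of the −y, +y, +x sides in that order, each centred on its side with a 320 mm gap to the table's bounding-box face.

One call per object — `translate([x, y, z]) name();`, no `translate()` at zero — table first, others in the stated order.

table();
translate([155, 130, 755]) open_box();
translate([380, -607, 0]) stool();
translate([380, 887, 0]) stool();
translate([1334, 140, 0]) stool();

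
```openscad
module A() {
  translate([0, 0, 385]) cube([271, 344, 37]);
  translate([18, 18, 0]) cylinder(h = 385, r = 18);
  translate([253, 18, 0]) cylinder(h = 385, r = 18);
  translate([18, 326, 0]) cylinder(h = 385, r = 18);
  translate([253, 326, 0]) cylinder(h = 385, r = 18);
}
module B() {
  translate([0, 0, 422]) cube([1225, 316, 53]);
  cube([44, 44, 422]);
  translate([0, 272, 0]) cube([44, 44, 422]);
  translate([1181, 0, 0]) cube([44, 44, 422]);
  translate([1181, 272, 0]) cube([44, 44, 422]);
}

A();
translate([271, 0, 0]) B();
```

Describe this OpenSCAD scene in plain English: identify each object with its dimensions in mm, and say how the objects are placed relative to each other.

A is a four-legged stool. The seat is 271×344 mm, 37 mm thick, top at z = 422 mm. It stands on four round legs, each 36 mm in diameter, from z = 0 to the seat underside, each leg's axis is inset half a diameter from the nearest pair of seat edges (so the leg's bounding box is flush with the corner).

B is a long wooden bench with a 1225 mm (x) × 316 mm (y) seat, 53 mm thick, its top surface 475 mm above the floor. Four 44 mm square legs at the seat corners, flush with the edges, run from z = 0 to the seat underside.

The bench is against the stool's +x side, with their −y faces flush.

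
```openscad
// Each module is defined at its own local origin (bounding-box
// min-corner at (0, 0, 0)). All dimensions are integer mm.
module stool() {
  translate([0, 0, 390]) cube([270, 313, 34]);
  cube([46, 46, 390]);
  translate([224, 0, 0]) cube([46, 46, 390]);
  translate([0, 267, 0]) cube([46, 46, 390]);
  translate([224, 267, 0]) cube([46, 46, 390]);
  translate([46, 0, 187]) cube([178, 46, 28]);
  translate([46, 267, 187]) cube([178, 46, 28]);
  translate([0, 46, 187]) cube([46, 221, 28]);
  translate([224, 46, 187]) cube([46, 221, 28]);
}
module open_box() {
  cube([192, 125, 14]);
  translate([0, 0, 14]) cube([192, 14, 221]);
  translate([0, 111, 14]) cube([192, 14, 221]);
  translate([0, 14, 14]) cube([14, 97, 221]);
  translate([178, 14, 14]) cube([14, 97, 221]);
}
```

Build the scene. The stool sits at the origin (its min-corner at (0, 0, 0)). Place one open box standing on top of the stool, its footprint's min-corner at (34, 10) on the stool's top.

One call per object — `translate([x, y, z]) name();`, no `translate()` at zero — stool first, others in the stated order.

stool();
translate([34, 10, 424]) open_box();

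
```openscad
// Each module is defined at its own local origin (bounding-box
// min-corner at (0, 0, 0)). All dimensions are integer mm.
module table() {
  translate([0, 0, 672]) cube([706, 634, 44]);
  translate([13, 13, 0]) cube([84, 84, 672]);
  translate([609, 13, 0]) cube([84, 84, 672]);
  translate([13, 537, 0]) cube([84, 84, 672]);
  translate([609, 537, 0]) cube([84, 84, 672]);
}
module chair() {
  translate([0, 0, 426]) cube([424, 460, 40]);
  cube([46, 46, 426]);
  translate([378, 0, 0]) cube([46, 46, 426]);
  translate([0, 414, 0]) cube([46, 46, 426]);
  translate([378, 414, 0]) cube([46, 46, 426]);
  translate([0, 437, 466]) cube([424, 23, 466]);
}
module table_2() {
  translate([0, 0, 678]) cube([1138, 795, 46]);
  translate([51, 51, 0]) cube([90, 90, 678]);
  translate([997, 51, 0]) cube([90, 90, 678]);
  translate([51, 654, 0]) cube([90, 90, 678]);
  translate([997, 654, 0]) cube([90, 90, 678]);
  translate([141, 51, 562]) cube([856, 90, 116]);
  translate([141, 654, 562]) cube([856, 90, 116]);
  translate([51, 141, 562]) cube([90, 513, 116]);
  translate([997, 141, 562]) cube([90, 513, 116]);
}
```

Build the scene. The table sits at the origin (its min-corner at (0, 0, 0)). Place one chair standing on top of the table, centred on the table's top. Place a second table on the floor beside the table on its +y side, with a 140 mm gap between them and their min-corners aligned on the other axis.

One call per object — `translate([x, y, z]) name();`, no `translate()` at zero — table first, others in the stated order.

table();
translate([141, 87, 716]) chair();
translate([0, 774, 0]) table_2();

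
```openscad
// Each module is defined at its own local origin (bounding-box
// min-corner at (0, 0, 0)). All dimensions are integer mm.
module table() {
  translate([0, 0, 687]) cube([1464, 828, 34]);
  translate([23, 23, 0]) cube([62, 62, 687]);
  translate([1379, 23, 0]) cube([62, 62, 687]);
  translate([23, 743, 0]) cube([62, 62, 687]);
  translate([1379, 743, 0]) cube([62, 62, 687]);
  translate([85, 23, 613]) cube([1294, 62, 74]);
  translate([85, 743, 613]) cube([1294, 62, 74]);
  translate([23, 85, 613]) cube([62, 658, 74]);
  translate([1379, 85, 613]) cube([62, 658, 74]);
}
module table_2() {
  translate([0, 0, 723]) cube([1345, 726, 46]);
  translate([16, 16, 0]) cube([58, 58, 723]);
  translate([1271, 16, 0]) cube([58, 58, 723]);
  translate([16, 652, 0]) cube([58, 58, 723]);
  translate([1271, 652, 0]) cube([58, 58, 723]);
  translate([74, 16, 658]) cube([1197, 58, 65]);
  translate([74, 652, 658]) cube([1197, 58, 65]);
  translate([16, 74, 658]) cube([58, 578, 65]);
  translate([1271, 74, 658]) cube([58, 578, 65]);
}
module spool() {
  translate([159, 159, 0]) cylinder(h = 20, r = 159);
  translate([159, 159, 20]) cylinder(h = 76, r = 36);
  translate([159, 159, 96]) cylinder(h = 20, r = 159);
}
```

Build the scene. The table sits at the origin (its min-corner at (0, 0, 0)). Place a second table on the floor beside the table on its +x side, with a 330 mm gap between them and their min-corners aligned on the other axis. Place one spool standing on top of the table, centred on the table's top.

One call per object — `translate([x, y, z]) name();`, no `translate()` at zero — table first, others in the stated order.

table();
translate([1794, 0, 0]) table_2();
translate([573, 255, 721]) spool();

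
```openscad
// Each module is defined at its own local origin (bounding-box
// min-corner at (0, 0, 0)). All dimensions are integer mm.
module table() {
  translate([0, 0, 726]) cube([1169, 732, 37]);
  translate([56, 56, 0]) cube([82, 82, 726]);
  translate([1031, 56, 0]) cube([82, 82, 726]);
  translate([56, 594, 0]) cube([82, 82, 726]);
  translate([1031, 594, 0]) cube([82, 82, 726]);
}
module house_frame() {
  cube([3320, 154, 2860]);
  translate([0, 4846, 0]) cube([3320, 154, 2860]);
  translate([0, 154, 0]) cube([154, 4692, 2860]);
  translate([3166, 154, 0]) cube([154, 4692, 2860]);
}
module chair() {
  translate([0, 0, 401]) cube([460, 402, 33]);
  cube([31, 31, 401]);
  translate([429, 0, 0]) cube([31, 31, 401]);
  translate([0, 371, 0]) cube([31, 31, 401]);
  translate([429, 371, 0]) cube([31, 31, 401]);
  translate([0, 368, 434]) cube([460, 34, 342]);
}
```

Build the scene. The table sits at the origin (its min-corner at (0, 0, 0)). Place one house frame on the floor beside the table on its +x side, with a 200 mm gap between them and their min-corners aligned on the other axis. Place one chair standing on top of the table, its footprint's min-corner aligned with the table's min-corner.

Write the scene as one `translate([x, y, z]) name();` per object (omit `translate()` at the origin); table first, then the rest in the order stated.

table();
translate([1369, 0, 0]) house_frame();
translate([0, 0, 763]) chair();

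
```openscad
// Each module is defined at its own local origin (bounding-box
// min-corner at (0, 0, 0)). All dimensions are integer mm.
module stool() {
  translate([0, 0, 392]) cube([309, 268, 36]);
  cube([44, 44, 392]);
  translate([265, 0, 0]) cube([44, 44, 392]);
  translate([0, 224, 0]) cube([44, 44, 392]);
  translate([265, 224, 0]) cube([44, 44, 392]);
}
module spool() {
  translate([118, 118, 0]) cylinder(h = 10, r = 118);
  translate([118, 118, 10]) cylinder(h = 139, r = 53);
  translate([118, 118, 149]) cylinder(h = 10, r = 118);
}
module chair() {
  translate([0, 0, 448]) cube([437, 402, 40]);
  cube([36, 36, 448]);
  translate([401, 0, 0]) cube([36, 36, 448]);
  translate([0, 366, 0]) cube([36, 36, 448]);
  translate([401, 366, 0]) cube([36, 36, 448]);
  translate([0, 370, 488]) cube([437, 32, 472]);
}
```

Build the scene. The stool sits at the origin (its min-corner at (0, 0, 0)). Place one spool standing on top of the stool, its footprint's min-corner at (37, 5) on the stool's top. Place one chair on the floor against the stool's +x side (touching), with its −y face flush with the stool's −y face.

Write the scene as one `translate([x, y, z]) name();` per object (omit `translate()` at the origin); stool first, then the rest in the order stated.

stool();
translate([37, 5, 428]) spool();
translate([309, 0, 0]) chair();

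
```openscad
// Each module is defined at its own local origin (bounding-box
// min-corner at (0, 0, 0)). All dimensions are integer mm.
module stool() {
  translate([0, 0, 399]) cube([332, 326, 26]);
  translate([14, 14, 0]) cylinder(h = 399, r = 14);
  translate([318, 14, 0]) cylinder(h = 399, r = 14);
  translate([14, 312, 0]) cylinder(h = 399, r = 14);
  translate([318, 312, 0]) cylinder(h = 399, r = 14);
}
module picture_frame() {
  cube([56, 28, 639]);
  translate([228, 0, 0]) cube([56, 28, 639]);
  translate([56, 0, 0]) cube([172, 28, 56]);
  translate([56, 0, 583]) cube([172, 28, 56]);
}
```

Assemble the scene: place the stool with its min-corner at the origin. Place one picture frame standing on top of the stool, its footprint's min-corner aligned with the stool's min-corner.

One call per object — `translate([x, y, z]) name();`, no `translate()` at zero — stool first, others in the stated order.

stool();
translate([0, 0, 425]) picture_frame();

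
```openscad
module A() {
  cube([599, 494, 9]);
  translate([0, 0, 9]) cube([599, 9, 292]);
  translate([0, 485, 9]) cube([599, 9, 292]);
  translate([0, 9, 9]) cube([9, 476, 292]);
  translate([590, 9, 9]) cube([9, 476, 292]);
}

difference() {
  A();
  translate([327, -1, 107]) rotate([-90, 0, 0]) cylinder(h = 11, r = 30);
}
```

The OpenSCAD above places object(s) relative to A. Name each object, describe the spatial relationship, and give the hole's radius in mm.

The subtracted cylinder has r = 30 mm.

A is an open box. The open box has a circular hole through its front wall. The hole's radius is 30 mm.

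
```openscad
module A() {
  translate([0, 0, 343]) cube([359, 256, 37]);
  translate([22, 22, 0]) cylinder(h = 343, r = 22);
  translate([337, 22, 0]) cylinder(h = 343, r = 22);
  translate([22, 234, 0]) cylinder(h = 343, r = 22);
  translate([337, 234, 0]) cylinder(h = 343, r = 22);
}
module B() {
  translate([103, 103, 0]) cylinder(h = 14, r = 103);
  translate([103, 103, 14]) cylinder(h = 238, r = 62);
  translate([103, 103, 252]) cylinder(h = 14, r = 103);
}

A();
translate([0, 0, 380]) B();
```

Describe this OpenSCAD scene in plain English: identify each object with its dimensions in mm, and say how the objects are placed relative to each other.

A is a simple wooden stool: a rectangular seat 359 mm (x) by 256 mm (y), 37 mm thick, top face at z = 380 mm, on four round legs, each 44 mm in diameter. The legs rest on z = 0, each leg's axis is inset half a diameter from the nearest pair of seat edges (so the leg's bounding box is flush with the corner).

B is a spool: two coaxial disc flanges of radius 103 mm and thickness 14 mm, joined by a core cylinder of radius 62 mm and height 238 mm. The lower flange rests on z = 0 and the three cylinders share a vertical axis.

The spool is on top of the stool.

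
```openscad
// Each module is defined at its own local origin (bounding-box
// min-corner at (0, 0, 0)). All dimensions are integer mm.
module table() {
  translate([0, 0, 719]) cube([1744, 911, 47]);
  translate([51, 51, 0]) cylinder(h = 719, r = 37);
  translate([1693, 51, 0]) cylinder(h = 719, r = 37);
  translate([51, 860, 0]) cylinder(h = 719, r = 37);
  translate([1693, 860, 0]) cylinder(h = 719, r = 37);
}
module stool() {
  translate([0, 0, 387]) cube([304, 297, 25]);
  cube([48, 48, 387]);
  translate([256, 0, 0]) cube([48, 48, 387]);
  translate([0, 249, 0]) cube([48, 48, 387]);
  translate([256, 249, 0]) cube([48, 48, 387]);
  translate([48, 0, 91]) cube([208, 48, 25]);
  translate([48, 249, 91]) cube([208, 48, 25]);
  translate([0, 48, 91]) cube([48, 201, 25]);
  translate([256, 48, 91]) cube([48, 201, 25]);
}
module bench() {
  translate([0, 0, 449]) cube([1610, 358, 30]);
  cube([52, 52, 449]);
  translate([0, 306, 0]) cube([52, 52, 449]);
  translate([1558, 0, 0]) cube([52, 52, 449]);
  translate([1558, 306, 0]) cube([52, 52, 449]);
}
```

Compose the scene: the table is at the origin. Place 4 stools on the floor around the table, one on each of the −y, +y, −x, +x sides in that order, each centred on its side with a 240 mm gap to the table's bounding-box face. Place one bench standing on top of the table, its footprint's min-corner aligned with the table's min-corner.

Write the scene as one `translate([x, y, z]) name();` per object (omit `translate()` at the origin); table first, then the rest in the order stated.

table();
translate([720, -537, 0]) stool();
translate([720, 1151, 0]) stool();
translate([-544, 307, 0]) stool();
translate([1984, 307, 0]) stool();
translate([0, 0, 766]) bench();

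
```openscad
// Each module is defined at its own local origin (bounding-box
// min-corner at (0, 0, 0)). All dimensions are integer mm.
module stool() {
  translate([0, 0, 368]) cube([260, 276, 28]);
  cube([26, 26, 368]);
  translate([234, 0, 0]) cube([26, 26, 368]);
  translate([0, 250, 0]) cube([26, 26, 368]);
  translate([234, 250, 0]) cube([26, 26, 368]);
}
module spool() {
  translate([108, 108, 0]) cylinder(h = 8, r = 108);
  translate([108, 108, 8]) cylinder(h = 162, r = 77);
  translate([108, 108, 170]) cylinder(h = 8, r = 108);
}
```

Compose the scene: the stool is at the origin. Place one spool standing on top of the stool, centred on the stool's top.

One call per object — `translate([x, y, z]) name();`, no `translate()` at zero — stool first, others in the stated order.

stool();
translate([22, 30, 396]) spool();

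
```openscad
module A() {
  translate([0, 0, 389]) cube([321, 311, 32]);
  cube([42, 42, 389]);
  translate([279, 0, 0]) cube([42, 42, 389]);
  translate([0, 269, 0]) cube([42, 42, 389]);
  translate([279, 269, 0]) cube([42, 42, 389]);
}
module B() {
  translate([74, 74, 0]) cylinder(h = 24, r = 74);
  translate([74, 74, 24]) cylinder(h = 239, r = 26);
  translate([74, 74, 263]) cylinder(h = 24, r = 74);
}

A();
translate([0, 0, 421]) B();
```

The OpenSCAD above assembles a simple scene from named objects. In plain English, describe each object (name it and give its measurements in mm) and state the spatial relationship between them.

A is a simple wooden stool: a rectangular seat 321 mm (x) by 311 mm (y), 32 mm thick, top face at z = 421 mm, on four square legs, each 42×42 mm in cross-section. The legs rest on z = 0, each flush with a corner of the seat.

B is a spool: two coaxial disc flanges of radius 74 mm and thickness 24 mm, joined by a core cylinder of radius 26 mm and height 239 mm. The lower flange rests on z = 0 and the three cylinders share a vertical axis.

The spool is on top of the stool.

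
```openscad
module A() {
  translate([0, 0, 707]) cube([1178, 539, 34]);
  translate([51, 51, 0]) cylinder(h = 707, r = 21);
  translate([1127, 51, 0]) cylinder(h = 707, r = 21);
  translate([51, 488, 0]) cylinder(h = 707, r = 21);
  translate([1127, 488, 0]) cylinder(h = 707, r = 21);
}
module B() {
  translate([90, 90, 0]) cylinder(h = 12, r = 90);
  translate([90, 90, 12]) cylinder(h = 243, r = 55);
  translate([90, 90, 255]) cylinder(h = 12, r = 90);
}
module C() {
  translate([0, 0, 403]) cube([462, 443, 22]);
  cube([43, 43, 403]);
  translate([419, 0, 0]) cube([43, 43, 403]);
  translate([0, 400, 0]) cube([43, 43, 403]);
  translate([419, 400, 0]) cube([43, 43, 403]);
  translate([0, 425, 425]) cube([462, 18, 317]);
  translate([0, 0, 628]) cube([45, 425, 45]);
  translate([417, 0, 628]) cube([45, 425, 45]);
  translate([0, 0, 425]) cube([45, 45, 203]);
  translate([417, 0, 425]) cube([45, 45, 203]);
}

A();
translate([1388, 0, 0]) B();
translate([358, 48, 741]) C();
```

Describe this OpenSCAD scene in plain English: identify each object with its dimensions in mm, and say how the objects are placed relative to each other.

A is a rectangular dining table. The top is 1178×539×34 mm with its upper surface at z = 741 mm. It stands on four round legs of 42 mm diameter, each leg's bounding box inset 30 mm from the nearest pair of top edges, running from the floor to the underside of the top.

B is a spool: two coaxial disc flanges of radius 90 mm and thickness 12 mm, joined by a core cylinder of radius 55 mm and height 243 mm. The lower flange rests on z = 0 and the three cylinders share a vertical axis.

C is a chair: 462×443 mm seat, 22 mm thick, top at z = 425 mm, on four 43 mm square corner legs flush with the seat edges. A 18 mm thick backrest slab spans the full seat width, extending 317 mm above the seat top, its back face flush with the seat's +y edge. Two armrests of 45×45 mm section run along each side from the seat's front edge to the front of the backrest, top faces 248 mm above the seat top and outer faces flush with the seat's x-edges; a 45×45 mm post under the front of each armrest stands on the seat at the front corner.

The spool is on the floor beside the table on its +x side. The chair is on top of the table, centred.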